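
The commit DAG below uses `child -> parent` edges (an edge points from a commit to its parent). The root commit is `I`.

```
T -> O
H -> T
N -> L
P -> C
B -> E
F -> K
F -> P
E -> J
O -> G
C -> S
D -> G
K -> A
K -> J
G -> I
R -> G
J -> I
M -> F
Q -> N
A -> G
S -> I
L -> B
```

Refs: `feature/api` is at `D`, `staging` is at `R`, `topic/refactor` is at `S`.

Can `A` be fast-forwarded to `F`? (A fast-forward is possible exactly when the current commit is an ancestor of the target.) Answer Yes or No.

Yes

A fast-forward from A to F is possible iff A is an ancestor of F.
Ancestors of F: {A, C, F, G, I, J, K, P, S}.
A is among them, so fast-forward is possible.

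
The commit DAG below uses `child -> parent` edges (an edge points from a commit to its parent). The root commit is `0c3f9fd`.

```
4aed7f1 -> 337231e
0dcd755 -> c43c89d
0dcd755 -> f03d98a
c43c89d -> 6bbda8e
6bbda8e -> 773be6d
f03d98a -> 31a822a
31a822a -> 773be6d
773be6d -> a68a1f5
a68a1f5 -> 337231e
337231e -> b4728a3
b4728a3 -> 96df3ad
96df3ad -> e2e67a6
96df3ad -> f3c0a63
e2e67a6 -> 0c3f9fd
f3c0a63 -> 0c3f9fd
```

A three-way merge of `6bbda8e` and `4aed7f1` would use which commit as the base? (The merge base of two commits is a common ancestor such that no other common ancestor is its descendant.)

Ancestors of 6bbda8e: {0c3f9fd, 337231e, 6bbda8e, 773be6d, 96df3ad, a68a1f5, b4728a3, e2e67a6, f3c0a63}.
Ancestors of 4aed7f1: {0c3f9fd, 337231e, 4aed7f1, 96df3ad, b4728a3, e2e67a6, f3c0a63}.
Common ancestors: {0c3f9fd, 337231e, 96df3ad, b4728a3, e2e67a6, f3c0a63}.
Among these, 337231e is not an ancestor of any other common ancestor — it is the merge base.

337231e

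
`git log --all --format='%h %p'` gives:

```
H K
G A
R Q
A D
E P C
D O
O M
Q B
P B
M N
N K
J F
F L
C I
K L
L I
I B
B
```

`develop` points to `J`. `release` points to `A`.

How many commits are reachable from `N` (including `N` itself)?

5

Walking parent pointers from N: reachable set = {B, I, K, L, N}.
That is 5 commits.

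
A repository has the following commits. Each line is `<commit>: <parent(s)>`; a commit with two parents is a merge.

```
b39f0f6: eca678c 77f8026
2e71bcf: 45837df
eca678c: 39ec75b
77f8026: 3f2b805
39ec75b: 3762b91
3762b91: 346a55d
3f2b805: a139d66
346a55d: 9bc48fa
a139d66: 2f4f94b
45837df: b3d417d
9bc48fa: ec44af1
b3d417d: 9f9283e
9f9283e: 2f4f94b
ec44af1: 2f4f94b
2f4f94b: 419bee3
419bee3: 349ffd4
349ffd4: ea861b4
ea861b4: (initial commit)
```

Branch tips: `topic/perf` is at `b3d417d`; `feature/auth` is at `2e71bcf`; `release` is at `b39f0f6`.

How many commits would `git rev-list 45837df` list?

Walking parent pointers from 45837df: reachable set = {2f4f94b, 349ffd4, 419bee3, 45837df, 9f9283e, b3d417d, ea861b4}.
That is 7 commits.

7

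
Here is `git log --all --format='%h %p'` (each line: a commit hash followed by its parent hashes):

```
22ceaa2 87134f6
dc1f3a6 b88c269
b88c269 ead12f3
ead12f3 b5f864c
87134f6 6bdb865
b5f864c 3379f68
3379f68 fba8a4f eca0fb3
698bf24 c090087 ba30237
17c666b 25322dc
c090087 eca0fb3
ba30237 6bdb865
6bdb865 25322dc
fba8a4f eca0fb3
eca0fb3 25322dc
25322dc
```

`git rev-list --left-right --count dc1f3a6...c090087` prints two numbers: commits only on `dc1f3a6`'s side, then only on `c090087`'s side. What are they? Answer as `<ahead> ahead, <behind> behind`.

Reachable from dc1f3a6: {25322dc, 3379f68, b5f864c, b88c269, dc1f3a6, ead12f3, eca0fb3, fba8a4f}.
Reachable from c090087: {25322dc, c090087, eca0fb3}.
Only in dc1f3a6's history (ahead): {3379f68, b5f864c, b88c269, dc1f3a6, ead12f3, fba8a4f} — 6.
Only in c090087's history (behind): {c090087} — 1.

6 ahead, 1 behind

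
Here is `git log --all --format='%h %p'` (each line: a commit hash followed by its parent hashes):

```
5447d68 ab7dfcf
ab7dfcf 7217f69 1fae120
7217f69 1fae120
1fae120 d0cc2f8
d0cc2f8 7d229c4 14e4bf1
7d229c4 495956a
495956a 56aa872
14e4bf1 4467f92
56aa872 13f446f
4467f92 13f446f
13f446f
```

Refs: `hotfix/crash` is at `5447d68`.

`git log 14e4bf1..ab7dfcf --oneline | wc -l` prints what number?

7

Reachable from ab7dfcf: {13f446f, 14e4bf1, 1fae120, 4467f92, 495956a, 56aa872, 7217f69, 7d229c4, ab7dfcf, d0cc2f8}.
Reachable from 14e4bf1: {13f446f, 14e4bf1, 4467f92}.
In ab7dfcf's history but not 14e4bf1's: {1fae120, 495956a, 56aa872, 7217f69, 7d229c4, ab7dfcf, d0cc2f8} — 7 commits.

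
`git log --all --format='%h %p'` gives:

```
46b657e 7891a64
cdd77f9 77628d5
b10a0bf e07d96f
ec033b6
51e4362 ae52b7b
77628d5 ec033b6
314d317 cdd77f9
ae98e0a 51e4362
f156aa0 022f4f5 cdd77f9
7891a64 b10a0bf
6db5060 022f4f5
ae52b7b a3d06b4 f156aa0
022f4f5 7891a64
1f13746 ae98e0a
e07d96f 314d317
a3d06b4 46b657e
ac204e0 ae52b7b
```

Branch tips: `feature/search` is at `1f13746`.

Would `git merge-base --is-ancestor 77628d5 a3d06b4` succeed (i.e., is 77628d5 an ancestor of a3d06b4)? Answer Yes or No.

Yes

Ancestors of a3d06b4 (commits reachable by following parents): {314d317, 46b657e, 77628d5, 7891a64, a3d06b4, b10a0bf, cdd77f9, e07d96f, ec033b6}.
77628d5 is in that set, so it is an ancestor of a3d06b4.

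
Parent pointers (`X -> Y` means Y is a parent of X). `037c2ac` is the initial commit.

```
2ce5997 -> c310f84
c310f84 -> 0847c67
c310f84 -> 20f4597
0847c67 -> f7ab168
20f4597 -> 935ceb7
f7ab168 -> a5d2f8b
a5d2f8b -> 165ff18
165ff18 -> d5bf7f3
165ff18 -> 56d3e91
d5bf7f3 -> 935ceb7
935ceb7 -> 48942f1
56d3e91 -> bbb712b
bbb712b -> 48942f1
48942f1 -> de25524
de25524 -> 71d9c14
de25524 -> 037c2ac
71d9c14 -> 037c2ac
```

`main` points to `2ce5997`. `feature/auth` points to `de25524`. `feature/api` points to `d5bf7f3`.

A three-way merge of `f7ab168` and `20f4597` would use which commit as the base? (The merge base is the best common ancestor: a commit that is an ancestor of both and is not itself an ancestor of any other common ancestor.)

Ancestors of f7ab168: {037c2ac, 165ff18, 48942f1, 56d3e91, 71d9c14, 935ceb7, a5d2f8b, bbb712b, d5bf7f3, de25524, f7ab168}.
Ancestors of 20f4597: {037c2ac, 20f4597, 48942f1, 71d9c14, 935ceb7, de25524}.
Common ancestors: {037c2ac, 48942f1, 71d9c14, 935ceb7, de25524}.
Among these, 935ceb7 is not an ancestor of any other common ancestor — it is the merge base.

935ceb7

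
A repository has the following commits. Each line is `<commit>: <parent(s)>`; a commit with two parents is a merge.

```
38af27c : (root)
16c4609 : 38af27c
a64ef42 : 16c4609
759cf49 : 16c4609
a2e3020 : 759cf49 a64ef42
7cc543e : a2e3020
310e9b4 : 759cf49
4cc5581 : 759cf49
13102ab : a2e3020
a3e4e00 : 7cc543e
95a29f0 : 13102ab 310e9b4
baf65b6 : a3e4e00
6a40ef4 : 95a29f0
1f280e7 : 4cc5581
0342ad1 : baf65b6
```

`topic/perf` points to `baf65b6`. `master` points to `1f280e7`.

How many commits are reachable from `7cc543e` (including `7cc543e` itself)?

6

Walking parent pointers from 7cc543e: reachable set = {16c4609, 38af27c, 759cf49, 7cc543e, a2e3020, a64ef42}.
That is 6 commits.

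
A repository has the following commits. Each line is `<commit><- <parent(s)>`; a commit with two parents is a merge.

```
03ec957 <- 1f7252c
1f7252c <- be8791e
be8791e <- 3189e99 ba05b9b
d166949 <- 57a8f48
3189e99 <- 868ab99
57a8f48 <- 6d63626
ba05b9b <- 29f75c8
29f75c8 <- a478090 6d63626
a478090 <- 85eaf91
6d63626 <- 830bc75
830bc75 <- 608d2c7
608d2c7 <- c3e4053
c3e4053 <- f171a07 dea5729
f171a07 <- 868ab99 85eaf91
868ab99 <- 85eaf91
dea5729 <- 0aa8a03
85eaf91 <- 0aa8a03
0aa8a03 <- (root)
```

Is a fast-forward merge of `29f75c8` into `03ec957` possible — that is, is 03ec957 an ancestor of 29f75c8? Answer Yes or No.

No

A fast-forward from 03ec957 to 29f75c8 is possible iff 03ec957 is an ancestor of 29f75c8.
Ancestors of 29f75c8: {0aa8a03, 29f75c8, 608d2c7, 6d63626, 830bc75, 85eaf91, 868ab99, a478090, c3e4053, dea5729, f171a07}.
03ec957 is not among them, so fast-forward is not possible.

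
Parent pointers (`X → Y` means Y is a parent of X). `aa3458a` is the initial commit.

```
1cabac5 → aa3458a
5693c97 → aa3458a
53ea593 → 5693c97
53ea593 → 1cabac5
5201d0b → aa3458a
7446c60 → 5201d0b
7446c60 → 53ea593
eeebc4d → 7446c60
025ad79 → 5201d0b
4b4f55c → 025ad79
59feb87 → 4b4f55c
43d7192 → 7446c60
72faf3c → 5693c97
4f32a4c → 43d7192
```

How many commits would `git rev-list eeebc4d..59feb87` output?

Reachable from 59feb87: {025ad79, 4b4f55c, 5201d0b, 59feb87, aa3458a}.
Reachable from eeebc4d: {1cabac5, 5201d0b, 53ea593, 5693c97, 7446c60, aa3458a, eeebc4d}.
In 59feb87's history but not eeebc4d's: {025ad79, 4b4f55c, 59feb87} — 3 commits.

3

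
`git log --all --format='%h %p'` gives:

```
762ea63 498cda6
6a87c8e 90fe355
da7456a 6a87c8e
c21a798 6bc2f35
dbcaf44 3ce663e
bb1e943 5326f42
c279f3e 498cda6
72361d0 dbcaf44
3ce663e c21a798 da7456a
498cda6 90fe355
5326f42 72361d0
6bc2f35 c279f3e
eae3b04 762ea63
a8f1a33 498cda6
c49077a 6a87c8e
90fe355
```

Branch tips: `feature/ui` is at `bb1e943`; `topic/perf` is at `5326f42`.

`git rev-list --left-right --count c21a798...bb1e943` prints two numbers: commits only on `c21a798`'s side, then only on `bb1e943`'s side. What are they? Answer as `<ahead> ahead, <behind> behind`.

0 ahead, 7 behind

Reachable from c21a798: {498cda6, 6bc2f35, 90fe355, c21a798, c279f3e}.
Reachable from bb1e943: {3ce663e, 498cda6, 5326f42, 6a87c8e, 6bc2f35, 72361d0, 90fe355, bb1e943, c21a798, c279f3e, da7456a, dbcaf44}.
Only in c21a798's history (ahead): {} — 0.
Only in bb1e943's history (behind): {3ce663e, 5326f42, 6a87c8e, 72361d0, bb1e943, da7456a, dbcaf44} — 7.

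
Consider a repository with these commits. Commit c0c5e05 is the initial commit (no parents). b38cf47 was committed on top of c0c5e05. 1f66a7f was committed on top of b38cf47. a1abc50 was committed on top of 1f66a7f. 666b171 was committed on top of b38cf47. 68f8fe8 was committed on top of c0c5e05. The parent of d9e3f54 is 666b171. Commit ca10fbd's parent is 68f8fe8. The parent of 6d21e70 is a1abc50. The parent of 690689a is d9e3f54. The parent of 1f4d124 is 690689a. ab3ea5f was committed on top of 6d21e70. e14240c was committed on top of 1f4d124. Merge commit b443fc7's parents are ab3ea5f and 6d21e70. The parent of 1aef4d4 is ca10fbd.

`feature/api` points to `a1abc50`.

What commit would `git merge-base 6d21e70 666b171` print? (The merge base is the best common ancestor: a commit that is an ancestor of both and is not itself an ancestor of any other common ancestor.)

b38cf47

Ancestors of 6d21e70: {1f66a7f, 6d21e70, a1abc50, b38cf47, c0c5e05}.
Ancestors of 666b171: {666b171, b38cf47, c0c5e05}.
Common ancestors: {b38cf47, c0c5e05}.
Among these, b38cf47 is not an ancestor of any other common ancestor — it is the merge base.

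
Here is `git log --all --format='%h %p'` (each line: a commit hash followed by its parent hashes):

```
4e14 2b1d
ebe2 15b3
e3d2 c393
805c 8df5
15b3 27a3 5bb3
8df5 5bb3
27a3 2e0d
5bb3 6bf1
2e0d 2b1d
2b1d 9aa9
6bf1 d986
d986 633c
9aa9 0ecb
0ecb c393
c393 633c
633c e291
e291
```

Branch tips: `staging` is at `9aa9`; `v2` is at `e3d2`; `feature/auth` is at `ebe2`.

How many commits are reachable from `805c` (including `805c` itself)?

7

Walking parent pointers from 805c: reachable set = {5bb3, 633c, 6bf1, 805c, 8df5, d986, e291}.
That is 7 commits.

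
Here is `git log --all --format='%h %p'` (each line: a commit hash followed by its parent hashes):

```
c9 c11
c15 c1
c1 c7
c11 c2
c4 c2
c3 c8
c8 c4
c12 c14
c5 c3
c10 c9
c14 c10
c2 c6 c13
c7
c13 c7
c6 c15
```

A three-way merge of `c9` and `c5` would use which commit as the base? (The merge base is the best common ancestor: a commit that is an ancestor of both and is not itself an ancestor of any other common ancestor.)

Ancestors of c9: {c1, c11, c13, c15, c2, c6, c7, c9}.
Ancestors of c5: {c1, c13, c15, c2, c3, c4, c5, c6, c7, c8}.
Common ancestors: {c1, c13, c15, c2, c6, c7}.
Among these, c2 is not an ancestor of any other common ancestor — it is the merge base.

c2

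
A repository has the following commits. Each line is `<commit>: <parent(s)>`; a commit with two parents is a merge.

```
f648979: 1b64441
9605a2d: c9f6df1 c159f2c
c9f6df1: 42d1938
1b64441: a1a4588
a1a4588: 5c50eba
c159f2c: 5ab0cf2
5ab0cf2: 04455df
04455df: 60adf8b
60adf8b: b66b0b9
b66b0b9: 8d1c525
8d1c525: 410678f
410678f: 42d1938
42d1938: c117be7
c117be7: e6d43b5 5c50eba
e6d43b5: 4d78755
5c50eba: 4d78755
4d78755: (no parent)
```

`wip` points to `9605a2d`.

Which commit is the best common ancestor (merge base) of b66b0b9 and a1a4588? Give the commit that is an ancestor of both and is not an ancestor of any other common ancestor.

Ancestors of b66b0b9: {410678f, 42d1938, 4d78755, 5c50eba, 8d1c525, b66b0b9, c117be7, e6d43b5}.
Ancestors of a1a4588: {4d78755, 5c50eba, a1a4588}.
Common ancestors: {4d78755, 5c50eba}.
Among these, 5c50eba is not an ancestor of any other common ancestor — it is the merge base.

5c50eba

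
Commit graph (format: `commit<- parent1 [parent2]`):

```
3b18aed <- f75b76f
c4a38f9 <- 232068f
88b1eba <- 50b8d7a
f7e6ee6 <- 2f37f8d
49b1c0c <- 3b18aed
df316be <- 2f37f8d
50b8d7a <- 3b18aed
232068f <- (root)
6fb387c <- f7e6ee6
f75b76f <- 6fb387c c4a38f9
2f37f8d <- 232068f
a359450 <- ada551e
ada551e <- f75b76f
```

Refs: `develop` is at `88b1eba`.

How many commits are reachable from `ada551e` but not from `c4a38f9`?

5

Reachable from ada551e: {232068f, 2f37f8d, 6fb387c, ada551e, c4a38f9, f75b76f, f7e6ee6}.
Reachable from c4a38f9: {232068f, c4a38f9}.
In ada551e's history but not c4a38f9's: {2f37f8d, 6fb387c, ada551e, f75b76f, f7e6ee6} — 5 commits.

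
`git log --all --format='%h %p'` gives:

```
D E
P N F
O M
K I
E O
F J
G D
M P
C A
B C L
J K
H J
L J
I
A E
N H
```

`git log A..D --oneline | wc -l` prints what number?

1

Reachable from D: {D, E, F, H, I, J, K, M, N, O, P}.
Reachable from A: {A, E, F, H, I, J, K, M, N, O, P}.
In D's history but not A's: {D} — 1 commit.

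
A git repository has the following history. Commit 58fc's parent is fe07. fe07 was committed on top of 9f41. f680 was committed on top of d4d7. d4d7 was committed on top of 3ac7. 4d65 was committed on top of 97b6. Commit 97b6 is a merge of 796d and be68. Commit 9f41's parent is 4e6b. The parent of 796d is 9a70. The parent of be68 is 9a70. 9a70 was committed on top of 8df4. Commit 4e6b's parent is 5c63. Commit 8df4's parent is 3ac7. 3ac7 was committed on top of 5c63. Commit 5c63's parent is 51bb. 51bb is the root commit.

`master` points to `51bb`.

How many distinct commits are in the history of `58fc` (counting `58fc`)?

6

Walking parent pointers from 58fc: reachable set = {4e6b, 51bb, 58fc, 5c63, 9f41, fe07}.
That is 6 commits.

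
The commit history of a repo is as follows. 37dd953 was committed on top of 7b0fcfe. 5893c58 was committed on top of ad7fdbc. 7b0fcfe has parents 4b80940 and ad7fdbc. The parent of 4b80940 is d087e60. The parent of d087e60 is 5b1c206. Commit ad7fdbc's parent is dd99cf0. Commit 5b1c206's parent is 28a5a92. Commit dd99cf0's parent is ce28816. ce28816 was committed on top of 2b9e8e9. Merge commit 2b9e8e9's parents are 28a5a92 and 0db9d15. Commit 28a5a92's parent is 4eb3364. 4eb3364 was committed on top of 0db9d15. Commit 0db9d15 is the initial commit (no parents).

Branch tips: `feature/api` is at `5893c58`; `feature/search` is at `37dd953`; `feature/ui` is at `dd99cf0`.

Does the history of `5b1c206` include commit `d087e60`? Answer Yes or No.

Ancestors of 5b1c206: {0db9d15, 28a5a92, 4eb3364, 5b1c206}.
d087e60 is not in that set, so it is not an ancestor of 5b1c206.

No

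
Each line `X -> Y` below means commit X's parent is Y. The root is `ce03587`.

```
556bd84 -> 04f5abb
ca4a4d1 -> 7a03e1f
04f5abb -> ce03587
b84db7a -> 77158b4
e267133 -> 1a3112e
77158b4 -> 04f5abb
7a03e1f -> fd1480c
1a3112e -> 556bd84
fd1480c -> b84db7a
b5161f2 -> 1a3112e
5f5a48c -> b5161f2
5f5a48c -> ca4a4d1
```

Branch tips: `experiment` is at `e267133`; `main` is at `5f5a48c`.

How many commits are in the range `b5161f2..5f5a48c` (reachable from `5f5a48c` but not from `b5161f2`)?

6

Reachable from 5f5a48c: {04f5abb, 1a3112e, 556bd84, 5f5a48c, 77158b4, 7a03e1f, b5161f2, b84db7a, ca4a4d1, ce03587, fd1480c}.
Reachable from b5161f2: {04f5abb, 1a3112e, 556bd84, b5161f2, ce03587}.
In 5f5a48c's history but not b5161f2's: {5f5a48c, 77158b4, 7a03e1f, b84db7a, ca4a4d1, fd1480c} — 6 commits.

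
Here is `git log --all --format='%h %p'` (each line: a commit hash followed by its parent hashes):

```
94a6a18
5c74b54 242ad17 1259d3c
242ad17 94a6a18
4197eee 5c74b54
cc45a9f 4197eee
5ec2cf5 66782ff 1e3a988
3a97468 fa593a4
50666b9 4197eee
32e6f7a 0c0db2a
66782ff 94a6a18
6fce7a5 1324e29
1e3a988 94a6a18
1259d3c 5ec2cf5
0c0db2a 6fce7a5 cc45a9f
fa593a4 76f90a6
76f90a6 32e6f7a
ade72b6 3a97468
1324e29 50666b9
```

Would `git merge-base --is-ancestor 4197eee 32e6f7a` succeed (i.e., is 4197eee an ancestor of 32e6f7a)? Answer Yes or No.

Yes

Ancestors of 32e6f7a (commits reachable by following parents): {0c0db2a, 1259d3c, 1324e29, 1e3a988, 242ad17, 32e6f7a, 4197eee, 50666b9, 5c74b54, 5ec2cf5, 66782ff, 6fce7a5, 94a6a18, cc45a9f}.
4197eee is in that set, so it is an ancestor of 32e6f7a.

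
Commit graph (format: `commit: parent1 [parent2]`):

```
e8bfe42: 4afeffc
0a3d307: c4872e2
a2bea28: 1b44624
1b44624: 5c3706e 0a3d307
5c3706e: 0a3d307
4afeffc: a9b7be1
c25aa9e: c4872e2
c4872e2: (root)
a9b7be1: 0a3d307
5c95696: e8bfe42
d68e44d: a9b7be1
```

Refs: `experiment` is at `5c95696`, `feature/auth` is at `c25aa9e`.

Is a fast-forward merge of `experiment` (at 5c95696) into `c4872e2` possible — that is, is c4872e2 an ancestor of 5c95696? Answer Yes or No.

Yes

A fast-forward from c4872e2 to 5c95696 is possible iff c4872e2 is an ancestor of 5c95696.
Ancestors of 5c95696: {0a3d307, 4afeffc, 5c95696, a9b7be1, c4872e2, e8bfe42}.
c4872e2 is among them, so fast-forward is possible.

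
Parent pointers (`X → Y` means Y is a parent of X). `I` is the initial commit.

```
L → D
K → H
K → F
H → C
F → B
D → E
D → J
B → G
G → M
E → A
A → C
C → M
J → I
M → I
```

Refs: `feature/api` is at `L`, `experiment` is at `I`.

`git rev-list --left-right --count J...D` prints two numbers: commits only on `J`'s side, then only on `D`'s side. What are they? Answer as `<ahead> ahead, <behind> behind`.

0 ahead, 5 behind

Reachable from J: {I, J}.
Reachable from D: {A, C, D, E, I, J, M}.
Only in J's history (ahead): {} — 0.
Only in D's history (behind): {A, C, D, E, M} — 5.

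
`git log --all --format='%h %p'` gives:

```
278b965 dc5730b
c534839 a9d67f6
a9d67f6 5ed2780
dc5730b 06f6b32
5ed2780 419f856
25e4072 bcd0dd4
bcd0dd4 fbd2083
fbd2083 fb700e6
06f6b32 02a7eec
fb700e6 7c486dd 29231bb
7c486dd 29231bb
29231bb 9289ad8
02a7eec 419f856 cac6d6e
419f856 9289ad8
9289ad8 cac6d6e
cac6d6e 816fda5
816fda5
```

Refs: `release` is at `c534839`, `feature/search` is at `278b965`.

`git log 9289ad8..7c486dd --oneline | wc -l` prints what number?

Reachable from 7c486dd: {29231bb, 7c486dd, 816fda5, 9289ad8, cac6d6e}.
Reachable from 9289ad8: {816fda5, 9289ad8, cac6d6e}.
In 7c486dd's history but not 9289ad8's: {29231bb, 7c486dd} — 2 commits.

2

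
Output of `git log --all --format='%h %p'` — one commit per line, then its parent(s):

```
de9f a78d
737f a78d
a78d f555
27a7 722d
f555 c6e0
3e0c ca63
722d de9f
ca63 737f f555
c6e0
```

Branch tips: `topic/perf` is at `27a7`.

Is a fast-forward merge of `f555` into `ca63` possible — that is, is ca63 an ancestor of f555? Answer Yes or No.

No

A fast-forward from ca63 to f555 is possible iff ca63 is an ancestor of f555.
Ancestors of f555: {c6e0, f555}.
ca63 is not among them, so fast-forward is not possible.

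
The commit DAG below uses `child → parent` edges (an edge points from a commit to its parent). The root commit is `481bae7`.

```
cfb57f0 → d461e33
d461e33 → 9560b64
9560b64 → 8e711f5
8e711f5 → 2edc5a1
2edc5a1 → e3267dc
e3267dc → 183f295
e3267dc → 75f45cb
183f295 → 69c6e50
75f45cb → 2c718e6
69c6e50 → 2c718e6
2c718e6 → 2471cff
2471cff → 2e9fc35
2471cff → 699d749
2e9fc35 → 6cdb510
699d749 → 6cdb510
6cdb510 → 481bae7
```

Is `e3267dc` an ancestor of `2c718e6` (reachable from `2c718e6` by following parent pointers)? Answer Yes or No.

Ancestors of 2c718e6: {2471cff, 2c718e6, 2e9fc35, 481bae7, 699d749, 6cdb510}.
e3267dc is not in that set, so it is not an ancestor of 2c718e6.

No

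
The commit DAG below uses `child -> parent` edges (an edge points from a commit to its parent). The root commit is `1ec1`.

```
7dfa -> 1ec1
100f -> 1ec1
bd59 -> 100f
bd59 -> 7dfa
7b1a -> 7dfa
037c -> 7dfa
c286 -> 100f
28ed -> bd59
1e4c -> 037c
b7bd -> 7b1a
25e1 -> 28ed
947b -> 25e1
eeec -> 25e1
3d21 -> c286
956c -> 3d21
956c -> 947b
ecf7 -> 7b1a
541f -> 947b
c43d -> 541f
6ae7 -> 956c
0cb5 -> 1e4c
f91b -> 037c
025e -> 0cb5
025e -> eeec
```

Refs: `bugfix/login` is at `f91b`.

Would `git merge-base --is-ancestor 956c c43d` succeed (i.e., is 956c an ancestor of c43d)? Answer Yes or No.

No

Ancestors of c43d: {100f, 1ec1, 25e1, 28ed, 541f, 7dfa, 947b, bd59, c43d}.
956c is not in that set, so it is not an ancestor of c43d.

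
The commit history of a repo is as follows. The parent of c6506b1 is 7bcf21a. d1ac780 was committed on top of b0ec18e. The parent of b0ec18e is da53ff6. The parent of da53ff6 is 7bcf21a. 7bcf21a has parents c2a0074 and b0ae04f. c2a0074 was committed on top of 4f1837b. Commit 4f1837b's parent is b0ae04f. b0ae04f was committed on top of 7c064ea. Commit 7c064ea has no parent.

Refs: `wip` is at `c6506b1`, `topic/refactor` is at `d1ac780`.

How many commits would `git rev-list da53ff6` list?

Walking parent pointers from da53ff6: reachable set = {4f1837b, 7bcf21a, 7c064ea, b0ae04f, c2a0074, da53ff6}.
That is 6 commits.

6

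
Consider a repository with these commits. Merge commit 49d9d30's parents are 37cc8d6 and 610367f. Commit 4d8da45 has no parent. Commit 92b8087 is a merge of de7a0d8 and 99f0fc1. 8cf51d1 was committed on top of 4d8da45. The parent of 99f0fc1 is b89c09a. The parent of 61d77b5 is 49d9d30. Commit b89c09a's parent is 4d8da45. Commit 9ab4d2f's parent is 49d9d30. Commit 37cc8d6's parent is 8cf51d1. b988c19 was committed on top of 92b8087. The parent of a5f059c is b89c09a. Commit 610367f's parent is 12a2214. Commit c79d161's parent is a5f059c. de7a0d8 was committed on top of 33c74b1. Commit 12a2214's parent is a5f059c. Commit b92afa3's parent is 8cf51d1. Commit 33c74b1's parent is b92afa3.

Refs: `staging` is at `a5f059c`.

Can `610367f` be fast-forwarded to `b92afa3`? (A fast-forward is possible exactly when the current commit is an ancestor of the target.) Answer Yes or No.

A fast-forward from 610367f to b92afa3 is possible iff 610367f is an ancestor of b92afa3.
Ancestors of b92afa3: {4d8da45, 8cf51d1, b92afa3}.
610367f is not among them, so fast-forward is not possible.

No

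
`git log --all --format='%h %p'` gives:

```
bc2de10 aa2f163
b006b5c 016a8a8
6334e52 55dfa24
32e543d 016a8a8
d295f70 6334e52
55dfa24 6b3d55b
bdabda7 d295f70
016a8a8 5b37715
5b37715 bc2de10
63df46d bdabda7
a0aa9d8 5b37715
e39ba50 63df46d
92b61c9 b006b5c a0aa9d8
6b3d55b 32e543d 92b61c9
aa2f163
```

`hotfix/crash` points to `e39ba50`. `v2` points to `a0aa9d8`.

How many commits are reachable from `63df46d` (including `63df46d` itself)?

Walking parent pointers from 63df46d: reachable set = {016a8a8, 32e543d, 55dfa24, 5b37715, 6334e52, 63df46d, 6b3d55b, 92b61c9, a0aa9d8, aa2f163, b006b5c, bc2de10, bdabda7, d295f70}.
That is 14 commits.

14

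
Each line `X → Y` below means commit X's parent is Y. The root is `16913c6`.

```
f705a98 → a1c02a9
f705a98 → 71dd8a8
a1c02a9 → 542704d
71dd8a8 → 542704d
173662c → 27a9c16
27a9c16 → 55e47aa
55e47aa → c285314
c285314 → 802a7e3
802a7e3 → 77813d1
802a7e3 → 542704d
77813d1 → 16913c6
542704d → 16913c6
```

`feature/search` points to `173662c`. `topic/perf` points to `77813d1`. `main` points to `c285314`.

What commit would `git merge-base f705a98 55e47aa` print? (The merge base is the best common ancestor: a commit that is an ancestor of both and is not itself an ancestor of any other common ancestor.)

542704d

Ancestors of f705a98: {16913c6, 542704d, 71dd8a8, a1c02a9, f705a98}.
Ancestors of 55e47aa: {16913c6, 542704d, 55e47aa, 77813d1, 802a7e3, c285314}.
Common ancestors: {16913c6, 542704d}.
Among these, 542704d is not an ancestor of any other common ancestor — it is the merge base.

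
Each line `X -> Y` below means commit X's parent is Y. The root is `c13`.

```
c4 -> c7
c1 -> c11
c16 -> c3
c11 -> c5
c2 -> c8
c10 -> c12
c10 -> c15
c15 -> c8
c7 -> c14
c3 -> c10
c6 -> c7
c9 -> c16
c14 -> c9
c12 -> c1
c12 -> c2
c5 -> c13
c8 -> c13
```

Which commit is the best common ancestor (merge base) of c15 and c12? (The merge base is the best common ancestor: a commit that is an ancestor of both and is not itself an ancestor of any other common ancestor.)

Ancestors of c15: {c13, c15, c8}.
Ancestors of c12: {c1, c11, c12, c13, c2, c5, c8}.
Common ancestors: {c13, c8}.
Among these, c8 is not an ancestor of any other common ancestor — it is the merge base.

c8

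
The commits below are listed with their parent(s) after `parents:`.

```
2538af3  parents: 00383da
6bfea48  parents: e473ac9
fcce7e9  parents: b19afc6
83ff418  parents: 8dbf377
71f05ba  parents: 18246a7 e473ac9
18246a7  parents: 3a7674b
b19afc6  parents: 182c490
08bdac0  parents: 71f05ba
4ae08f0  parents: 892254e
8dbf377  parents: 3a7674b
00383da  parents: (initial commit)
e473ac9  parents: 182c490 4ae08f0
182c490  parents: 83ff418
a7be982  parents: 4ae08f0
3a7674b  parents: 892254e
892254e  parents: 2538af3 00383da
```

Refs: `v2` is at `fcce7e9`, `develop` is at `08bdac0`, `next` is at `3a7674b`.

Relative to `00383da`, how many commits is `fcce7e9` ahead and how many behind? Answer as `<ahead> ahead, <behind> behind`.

8 ahead, 0 behind

Reachable from fcce7e9: {00383da, 182c490, 2538af3, 3a7674b, 83ff418, 892254e, 8dbf377, b19afc6, fcce7e9}.
Reachable from 00383da: {00383da}.
Only in fcce7e9's history (ahead): {182c490, 2538af3, 3a7674b, 83ff418, 892254e, 8dbf377, b19afc6, fcce7e9} — 8.
Only in 00383da's history (behind): {} — 0.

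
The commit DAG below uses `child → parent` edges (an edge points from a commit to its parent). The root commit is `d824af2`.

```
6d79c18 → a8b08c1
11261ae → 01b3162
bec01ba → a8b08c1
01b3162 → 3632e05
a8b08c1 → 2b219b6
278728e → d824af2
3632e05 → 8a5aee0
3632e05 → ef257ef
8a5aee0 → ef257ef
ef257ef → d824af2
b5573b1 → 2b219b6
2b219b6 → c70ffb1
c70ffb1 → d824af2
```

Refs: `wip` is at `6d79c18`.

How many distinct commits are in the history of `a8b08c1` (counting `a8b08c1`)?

Walking parent pointers from a8b08c1: reachable set = {2b219b6, a8b08c1, c70ffb1, d824af2}.
That is 4 commits.

4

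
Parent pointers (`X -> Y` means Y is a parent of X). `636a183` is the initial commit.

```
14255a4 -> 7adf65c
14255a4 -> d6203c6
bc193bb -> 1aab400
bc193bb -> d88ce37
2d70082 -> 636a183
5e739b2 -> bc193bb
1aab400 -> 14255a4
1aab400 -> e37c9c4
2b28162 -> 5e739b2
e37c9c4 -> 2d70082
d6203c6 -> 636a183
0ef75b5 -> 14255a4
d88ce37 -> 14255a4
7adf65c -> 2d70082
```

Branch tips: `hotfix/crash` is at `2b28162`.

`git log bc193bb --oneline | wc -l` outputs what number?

Walking parent pointers from bc193bb: reachable set = {14255a4, 1aab400, 2d70082, 636a183, 7adf65c, bc193bb, d6203c6, d88ce37, e37c9c4}.
That is 9 commits.

9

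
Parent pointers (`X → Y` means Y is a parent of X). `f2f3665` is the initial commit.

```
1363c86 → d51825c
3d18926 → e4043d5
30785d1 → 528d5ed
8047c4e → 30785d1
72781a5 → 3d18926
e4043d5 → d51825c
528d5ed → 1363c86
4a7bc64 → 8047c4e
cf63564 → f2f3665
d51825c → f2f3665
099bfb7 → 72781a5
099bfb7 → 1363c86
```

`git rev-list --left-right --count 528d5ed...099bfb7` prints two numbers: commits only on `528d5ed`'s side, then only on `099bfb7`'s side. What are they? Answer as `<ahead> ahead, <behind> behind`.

Reachable from 528d5ed: {1363c86, 528d5ed, d51825c, f2f3665}.
Reachable from 099bfb7: {099bfb7, 1363c86, 3d18926, 72781a5, d51825c, e4043d5, f2f3665}.
Only in 528d5ed's history (ahead): {528d5ed} — 1.
Only in 099bfb7's history (behind): {099bfb7, 3d18926, 72781a5, e4043d5} — 4.

1 ahead, 4 behind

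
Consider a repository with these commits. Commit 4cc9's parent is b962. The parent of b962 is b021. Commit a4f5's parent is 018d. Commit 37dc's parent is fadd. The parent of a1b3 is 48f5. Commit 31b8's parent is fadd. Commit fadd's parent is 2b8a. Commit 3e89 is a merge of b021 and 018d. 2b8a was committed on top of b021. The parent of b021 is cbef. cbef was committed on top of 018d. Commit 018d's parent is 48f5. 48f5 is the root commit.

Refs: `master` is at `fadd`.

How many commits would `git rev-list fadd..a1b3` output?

Reachable from a1b3: {48f5, a1b3}.
Reachable from fadd: {018d, 2b8a, 48f5, b021, cbef, fadd}.
In a1b3's history but not fadd's: {a1b3} — 1 commit.

1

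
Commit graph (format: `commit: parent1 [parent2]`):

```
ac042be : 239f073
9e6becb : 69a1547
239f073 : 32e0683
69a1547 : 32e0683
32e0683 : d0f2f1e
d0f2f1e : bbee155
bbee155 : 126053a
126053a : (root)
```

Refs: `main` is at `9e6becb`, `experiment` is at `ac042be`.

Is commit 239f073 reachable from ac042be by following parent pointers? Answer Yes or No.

Ancestors of ac042be (commits reachable by following parents): {126053a, 239f073, 32e0683, ac042be, bbee155, d0f2f1e}.
239f073 is in that set, so it is an ancestor of ac042be.

Yes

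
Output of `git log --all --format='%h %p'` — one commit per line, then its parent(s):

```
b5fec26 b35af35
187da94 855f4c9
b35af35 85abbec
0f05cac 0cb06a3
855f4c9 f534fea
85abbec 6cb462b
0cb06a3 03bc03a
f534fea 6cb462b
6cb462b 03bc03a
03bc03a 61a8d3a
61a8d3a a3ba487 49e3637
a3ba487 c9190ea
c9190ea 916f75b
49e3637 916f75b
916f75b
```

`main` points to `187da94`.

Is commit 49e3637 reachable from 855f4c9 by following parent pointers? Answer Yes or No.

Ancestors of 855f4c9 (commits reachable by following parents): {03bc03a, 49e3637, 61a8d3a, 6cb462b, 855f4c9, 916f75b, a3ba487, c9190ea, f534fea}.
49e3637 is in that set, so it is an ancestor of 855f4c9.

Yes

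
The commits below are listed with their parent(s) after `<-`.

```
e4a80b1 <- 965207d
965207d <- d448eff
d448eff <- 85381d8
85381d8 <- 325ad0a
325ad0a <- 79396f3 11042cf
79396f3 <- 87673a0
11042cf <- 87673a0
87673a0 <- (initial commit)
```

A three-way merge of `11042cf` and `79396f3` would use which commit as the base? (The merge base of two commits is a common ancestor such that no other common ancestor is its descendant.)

87673a0

Ancestors of 11042cf: {11042cf, 87673a0}.
Ancestors of 79396f3: {79396f3, 87673a0}.
Common ancestors: {87673a0}.
The only common ancestor is 87673a0, so it is the merge base.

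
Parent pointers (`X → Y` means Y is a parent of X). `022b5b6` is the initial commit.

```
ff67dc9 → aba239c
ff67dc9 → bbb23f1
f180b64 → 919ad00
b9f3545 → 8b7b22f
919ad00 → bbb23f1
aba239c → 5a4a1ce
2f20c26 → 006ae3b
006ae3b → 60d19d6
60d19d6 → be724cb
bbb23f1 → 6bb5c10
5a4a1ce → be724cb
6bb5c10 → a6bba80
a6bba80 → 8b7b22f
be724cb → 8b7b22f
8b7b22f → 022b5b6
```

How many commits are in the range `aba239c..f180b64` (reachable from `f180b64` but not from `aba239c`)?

5

Reachable from f180b64: {022b5b6, 6bb5c10, 8b7b22f, 919ad00, a6bba80, bbb23f1, f180b64}.
Reachable from aba239c: {022b5b6, 5a4a1ce, 8b7b22f, aba239c, be724cb}.
In f180b64's history but not aba239c's: {6bb5c10, 919ad00, a6bba80, bbb23f1, f180b64} — 5 commits.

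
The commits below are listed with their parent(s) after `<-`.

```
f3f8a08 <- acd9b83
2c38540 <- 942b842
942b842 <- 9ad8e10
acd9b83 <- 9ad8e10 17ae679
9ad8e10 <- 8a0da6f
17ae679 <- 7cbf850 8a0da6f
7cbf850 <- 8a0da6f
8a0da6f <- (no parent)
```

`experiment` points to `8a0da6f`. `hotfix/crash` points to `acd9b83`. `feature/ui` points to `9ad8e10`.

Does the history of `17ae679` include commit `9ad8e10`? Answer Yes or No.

Ancestors of 17ae679: {17ae679, 7cbf850, 8a0da6f}.
9ad8e10 is not in that set, so it is not an ancestor of 17ae679.

No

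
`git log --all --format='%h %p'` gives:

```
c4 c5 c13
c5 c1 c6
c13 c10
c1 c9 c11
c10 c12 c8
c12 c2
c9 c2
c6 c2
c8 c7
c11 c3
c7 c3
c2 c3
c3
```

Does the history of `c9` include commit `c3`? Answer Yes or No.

Ancestors of c9 (commits reachable by following parents): {c2, c3, c9}.
c3 is in that set, so it is an ancestor of c9.

Yes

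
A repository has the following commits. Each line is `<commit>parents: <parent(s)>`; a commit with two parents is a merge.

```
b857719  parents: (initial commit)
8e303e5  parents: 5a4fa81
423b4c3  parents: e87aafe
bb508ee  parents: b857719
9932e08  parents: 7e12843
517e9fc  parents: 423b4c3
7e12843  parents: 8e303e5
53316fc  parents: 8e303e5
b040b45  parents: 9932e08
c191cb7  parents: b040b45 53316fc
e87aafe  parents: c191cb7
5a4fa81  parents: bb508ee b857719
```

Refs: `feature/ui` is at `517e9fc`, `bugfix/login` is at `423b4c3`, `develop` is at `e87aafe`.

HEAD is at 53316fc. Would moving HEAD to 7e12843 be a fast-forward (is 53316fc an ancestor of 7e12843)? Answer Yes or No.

A fast-forward from 53316fc to 7e12843 is possible iff 53316fc is an ancestor of 7e12843.
Ancestors of 7e12843: {5a4fa81, 7e12843, 8e303e5, b857719, bb508ee}.
53316fc is not among them, so fast-forward is not possible.

No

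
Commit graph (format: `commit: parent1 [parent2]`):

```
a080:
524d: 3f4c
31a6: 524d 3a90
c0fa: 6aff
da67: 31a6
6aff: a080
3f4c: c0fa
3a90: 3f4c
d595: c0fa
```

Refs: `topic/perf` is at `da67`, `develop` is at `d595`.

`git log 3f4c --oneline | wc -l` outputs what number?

4

Walking parent pointers from 3f4c: reachable set = {3f4c, 6aff, a080, c0fa}.
That is 4 commits.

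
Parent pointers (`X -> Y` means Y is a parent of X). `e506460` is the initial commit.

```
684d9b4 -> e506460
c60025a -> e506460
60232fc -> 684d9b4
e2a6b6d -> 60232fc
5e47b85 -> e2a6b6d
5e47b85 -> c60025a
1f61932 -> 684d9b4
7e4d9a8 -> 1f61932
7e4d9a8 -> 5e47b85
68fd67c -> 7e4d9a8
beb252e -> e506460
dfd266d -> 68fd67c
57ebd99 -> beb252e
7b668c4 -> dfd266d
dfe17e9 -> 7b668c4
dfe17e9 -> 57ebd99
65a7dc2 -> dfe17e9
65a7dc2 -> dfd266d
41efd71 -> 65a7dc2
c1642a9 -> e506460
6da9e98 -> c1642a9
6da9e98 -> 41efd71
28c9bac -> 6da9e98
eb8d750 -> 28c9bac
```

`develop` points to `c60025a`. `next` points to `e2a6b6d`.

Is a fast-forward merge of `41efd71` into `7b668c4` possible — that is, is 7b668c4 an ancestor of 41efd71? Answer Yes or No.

Yes

A fast-forward from 7b668c4 to 41efd71 is possible iff 7b668c4 is an ancestor of 41efd71.
Ancestors of 41efd71: {1f61932, 41efd71, 57ebd99, 5e47b85, 60232fc, 65a7dc2, 684d9b4, 68fd67c, 7b668c4, 7e4d9a8, beb252e, c60025a, dfd266d, dfe17e9, e2a6b6d, e506460}.
7b668c4 is among them, so fast-forward is possible.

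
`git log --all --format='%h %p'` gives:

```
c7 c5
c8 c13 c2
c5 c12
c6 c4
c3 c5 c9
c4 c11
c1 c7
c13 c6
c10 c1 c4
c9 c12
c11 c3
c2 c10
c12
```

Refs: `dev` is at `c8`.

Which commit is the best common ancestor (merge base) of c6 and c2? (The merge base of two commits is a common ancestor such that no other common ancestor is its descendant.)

Ancestors of c6: {c11, c12, c3, c4, c5, c6, c9}.
Ancestors of c2: {c1, c10, c11, c12, c2, c3, c4, c5, c7, c9}.
Common ancestors: {c11, c12, c3, c4, c5, c9}.
Among these, c4 is not an ancestor of any other common ancestor — it is the merge base.

c4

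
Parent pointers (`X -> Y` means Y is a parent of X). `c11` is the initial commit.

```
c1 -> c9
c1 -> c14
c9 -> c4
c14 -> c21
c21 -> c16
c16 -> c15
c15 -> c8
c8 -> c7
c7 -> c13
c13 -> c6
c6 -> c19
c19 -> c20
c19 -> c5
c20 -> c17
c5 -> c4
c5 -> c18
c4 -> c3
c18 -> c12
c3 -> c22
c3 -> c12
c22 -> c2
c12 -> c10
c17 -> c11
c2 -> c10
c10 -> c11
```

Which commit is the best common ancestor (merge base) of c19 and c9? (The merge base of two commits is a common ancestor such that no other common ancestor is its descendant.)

c4

Ancestors of c19: {c10, c11, c12, c17, c18, c19, c2, c20, c22, c3, c4, c5}.
Ancestors of c9: {c10, c11, c12, c2, c22, c3, c4, c9}.
Common ancestors: {c10, c11, c12, c2, c22, c3, c4}.
Among these, c4 is not an ancestor of any other common ancestor — it is the merge base.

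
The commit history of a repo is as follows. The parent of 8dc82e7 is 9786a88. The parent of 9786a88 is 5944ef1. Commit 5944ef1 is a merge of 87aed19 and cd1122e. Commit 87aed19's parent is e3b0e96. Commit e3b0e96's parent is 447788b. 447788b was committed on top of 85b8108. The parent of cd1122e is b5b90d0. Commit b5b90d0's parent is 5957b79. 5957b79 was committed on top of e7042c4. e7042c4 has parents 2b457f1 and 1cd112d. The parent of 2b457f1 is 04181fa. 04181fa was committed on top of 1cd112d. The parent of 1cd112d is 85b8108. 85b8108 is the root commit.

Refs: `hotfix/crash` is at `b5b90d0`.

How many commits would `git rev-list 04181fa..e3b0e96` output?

2

Reachable from e3b0e96: {447788b, 85b8108, e3b0e96}.
Reachable from 04181fa: {04181fa, 1cd112d, 85b8108}.
In e3b0e96's history but not 04181fa's: {447788b, e3b0e96} — 2 commits.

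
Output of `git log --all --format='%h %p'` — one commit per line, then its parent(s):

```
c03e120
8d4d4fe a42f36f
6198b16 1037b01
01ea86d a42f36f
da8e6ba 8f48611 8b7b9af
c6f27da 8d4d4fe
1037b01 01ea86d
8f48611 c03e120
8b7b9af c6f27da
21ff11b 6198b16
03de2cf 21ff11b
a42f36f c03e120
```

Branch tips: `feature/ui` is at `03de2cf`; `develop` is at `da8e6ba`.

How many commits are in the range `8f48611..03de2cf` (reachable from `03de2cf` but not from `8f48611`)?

6

Reachable from 03de2cf: {01ea86d, 03de2cf, 1037b01, 21ff11b, 6198b16, a42f36f, c03e120}.
Reachable from 8f48611: {8f48611, c03e120}.
In 03de2cf's history but not 8f48611's: {01ea86d, 03de2cf, 1037b01, 21ff11b, 6198b16, a42f36f} — 6 commits.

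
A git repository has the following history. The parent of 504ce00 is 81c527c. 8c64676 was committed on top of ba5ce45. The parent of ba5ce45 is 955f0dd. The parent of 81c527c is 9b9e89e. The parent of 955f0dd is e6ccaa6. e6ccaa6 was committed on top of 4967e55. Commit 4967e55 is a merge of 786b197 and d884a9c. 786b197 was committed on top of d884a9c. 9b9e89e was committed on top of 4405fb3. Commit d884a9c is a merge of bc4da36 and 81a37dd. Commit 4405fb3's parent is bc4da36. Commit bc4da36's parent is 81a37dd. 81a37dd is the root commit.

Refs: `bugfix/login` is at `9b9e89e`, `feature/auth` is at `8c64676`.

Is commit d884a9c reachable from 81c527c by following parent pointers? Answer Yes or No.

Ancestors of 81c527c: {4405fb3, 81a37dd, 81c527c, 9b9e89e, bc4da36}.
d884a9c is not in that set, so it is not an ancestor of 81c527c.

No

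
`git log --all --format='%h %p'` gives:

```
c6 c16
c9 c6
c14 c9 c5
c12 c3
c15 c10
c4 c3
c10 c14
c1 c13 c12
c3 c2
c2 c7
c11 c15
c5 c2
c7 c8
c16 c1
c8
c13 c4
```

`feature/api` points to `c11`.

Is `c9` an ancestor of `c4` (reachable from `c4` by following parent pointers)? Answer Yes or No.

Ancestors of c4: {c2, c3, c4, c7, c8}.
c9 is not in that set, so it is not an ancestor of c4.

No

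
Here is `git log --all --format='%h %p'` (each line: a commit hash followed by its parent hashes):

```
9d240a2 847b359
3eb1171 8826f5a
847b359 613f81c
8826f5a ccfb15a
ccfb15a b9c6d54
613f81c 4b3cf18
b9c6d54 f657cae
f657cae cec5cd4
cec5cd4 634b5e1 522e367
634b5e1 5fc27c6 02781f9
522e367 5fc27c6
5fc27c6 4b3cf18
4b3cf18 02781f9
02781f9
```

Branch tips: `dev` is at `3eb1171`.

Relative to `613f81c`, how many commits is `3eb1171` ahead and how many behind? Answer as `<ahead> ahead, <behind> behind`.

Reachable from 3eb1171: {02781f9, 3eb1171, 4b3cf18, 522e367, 5fc27c6, 634b5e1, 8826f5a, b9c6d54, ccfb15a, cec5cd4, f657cae}.
Reachable from 613f81c: {02781f9, 4b3cf18, 613f81c}.
Only in 3eb1171's history (ahead): {3eb1171, 522e367, 5fc27c6, 634b5e1, 8826f5a, b9c6d54, ccfb15a, cec5cd4, f657cae} — 9.
Only in 613f81c's history (behind): {613f81c} — 1.

9 ahead, 1 behind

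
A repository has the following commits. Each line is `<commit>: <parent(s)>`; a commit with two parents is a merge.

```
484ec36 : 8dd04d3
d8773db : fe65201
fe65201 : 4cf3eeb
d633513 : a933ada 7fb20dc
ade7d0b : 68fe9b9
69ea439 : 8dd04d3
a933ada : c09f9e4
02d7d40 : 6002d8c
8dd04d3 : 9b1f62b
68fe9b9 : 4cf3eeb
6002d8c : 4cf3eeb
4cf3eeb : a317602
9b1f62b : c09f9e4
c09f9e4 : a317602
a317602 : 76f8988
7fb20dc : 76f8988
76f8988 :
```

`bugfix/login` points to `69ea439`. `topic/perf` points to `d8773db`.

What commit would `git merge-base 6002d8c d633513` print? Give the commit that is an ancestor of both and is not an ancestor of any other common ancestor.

Ancestors of 6002d8c: {4cf3eeb, 6002d8c, 76f8988, a317602}.
Ancestors of d633513: {76f8988, 7fb20dc, a317602, a933ada, c09f9e4, d633513}.
Common ancestors: {76f8988, a317602}.
Among these, a317602 is not an ancestor of any other common ancestor — it is the merge base.

a317602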